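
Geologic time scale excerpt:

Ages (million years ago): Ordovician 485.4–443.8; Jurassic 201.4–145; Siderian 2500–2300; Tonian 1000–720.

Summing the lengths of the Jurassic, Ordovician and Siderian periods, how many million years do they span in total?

298 million years

Duration is start − end for each: (201.4 − 145) + (485.4 − 443.8) + (2500 − 2300).
That is 56.4 + 41.6 + 200, which totals 298 million years.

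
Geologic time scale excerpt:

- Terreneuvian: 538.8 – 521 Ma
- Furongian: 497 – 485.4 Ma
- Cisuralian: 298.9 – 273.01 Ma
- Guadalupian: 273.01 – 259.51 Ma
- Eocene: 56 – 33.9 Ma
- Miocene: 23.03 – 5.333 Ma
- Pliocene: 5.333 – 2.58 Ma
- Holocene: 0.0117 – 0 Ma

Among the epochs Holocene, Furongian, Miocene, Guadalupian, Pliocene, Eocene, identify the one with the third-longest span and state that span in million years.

Guadalupian, 13.5 million years

Durations: Holocene 0.0117; Furongian 11.6; Miocene 17.697; Guadalupian 13.5; Pliocene 2.753; Eocene 22.1 Myr.
Sorted longest-first: Eocene (22.1), Miocene (17.697), Guadalupian (13.5), Furongian (11.6), Pliocene (2.753), Holocene (0.0117).
The third longest is Guadalupian at 13.5 Myr.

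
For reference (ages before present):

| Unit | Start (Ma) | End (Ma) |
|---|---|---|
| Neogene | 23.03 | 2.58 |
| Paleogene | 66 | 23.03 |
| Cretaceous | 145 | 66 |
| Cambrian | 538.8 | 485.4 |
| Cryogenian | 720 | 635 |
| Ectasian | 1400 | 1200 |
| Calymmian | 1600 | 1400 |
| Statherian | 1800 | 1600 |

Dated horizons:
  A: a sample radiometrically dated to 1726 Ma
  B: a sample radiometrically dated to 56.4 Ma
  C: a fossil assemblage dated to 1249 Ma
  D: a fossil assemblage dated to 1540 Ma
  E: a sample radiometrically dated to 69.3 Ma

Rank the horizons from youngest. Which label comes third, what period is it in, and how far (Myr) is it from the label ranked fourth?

Smaller Ma means younger, so youngest first: B 56.4 < E 69.3 < C 1249 < D 1540 < A 1726.
Counting 3 along gives C (1249 Ma); the excerpt puts that inside the Ectasian, 1400–1200 Ma.
Next in line is D (1540 Ma), and 1540 − 1249 = 291 Myr.

C, in the Ectasian; 291 million years to D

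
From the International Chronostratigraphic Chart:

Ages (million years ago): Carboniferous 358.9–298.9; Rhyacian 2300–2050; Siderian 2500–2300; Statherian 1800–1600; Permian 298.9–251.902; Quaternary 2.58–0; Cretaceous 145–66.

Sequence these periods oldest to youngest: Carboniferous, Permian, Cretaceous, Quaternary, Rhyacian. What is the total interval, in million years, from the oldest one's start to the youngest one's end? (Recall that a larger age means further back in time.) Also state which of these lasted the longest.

Rhyacian → Carboniferous → Permian → Cretaceous → Quaternary; total span 2300 Myr; longest is Rhyacian

Start ages (Ma): Rhyacian 2300, Carboniferous 358.9, Permian 298.9, Cretaceous 145, Quaternary 2.58.
Ordered oldest to youngest: Rhyacian, Carboniferous, Permian, Cretaceous, Quaternary.
Span = 2300 − 0 = 2300 Myr.
Durations: Cretaceous 79, Quaternary 2.58, Carboniferous 60, Permian 46.998, Rhyacian 250 → longest is Rhyacian (250 Myr).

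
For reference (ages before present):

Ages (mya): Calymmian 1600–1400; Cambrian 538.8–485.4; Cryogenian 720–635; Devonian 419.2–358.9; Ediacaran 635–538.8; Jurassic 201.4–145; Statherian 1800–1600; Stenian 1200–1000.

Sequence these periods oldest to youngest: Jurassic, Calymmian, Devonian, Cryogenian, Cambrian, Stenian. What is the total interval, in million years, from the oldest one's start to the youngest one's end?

From the excerpt: Jurassic 201.4–145; Calymmian 1600–1400; Devonian 419.2–358.9; Cryogenian 720–635; Cambrian 538.8–485.4; Stenian 1200–1000 (Ma).
Larger Ma is earlier, so the oldest is Calymmian and the youngest is Jurassic; oldest to youngest: Calymmian, Stenian, Cryogenian, Cambrian, Devonian, Jurassic.
Oldest start 1600 minus youngest end 145 gives 1455 Myr overall.

Calymmian, Stenian, Cryogenian, Cambrian, Devonian, Jurassic; total span 1455 Myr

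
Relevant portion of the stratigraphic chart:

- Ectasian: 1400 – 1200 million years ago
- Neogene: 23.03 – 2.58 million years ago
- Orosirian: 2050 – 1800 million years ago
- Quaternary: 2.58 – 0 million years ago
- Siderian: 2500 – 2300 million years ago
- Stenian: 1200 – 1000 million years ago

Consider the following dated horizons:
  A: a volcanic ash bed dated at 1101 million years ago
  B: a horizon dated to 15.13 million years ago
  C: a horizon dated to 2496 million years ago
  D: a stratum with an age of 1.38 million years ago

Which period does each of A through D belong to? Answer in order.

A — Stenian; B — Neogene; C — Siderian; D — Quaternary

A: 1101 Ma lies in 1200–1000 Ma, so Stenian.
B: 15.13 Ma lies in 23.03–2.58 Ma, so Neogene.
C: 2496 Ma lies in 2500–2300 Ma, so Siderian.
D: 1.38 Ma lies in 2.58–0 Ma, so Quaternary.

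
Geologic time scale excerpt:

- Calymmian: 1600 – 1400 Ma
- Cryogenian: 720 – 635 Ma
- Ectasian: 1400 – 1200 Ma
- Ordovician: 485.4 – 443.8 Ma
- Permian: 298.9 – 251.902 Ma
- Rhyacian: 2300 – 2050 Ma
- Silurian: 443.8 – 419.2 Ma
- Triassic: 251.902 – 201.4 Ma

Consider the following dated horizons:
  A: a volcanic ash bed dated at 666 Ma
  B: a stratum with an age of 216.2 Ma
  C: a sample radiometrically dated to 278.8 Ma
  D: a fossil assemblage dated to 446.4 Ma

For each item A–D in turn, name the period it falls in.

A — Cryogenian; B — Triassic; C — Permian; D — Ordovician

Match each age against the start–end ranges in the excerpt: A = 666 Ma → Cryogenian (720–635); B = 216.2 Ma → Triassic (251.902–201.4); C = 278.8 Ma → Permian (298.9–251.902); D = 446.4 Ma → Ordovician (485.4–443.8).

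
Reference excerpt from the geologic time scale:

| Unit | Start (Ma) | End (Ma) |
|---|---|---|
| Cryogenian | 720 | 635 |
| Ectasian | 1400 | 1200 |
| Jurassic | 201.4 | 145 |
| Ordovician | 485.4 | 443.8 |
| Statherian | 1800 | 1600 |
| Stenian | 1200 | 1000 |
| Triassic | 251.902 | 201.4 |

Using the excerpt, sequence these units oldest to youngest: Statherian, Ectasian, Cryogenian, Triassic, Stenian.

Sorting by start age (descending Ma, since larger Ma = older): Statherian began 1800, Ectasian began 1400, Stenian began 1200, Cryogenian began 720, Triassic began 251.902.

Statherian, Ectasian, Stenian, Cryogenian, Triassic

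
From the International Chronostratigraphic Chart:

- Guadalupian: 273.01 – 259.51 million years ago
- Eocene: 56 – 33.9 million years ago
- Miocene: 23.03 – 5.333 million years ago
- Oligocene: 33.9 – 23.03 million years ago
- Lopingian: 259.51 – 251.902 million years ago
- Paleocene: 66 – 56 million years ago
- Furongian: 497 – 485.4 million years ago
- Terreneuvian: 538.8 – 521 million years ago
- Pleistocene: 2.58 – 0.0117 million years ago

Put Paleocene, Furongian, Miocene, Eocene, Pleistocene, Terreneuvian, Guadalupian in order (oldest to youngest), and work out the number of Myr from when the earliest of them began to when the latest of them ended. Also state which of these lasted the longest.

Start ages (Ma): Terreneuvian 538.8, Furongian 497, Guadalupian 273.01, Paleocene 66, Eocene 56, Miocene 23.03, Pleistocene 2.58.
Ordered oldest to youngest: Terreneuvian, Furongian, Guadalupian, Paleocene, Eocene, Miocene, Pleistocene.
Span = 538.8 − 0.0117 = 538.7883 Myr.
Durations: Terreneuvian 17.8, Pleistocene 2.5683, Miocene 17.697, Eocene 22.1, Furongian 11.6, Guadalupian 13.5, Paleocene 10 → longest is Eocene (22.1 Myr).

Terreneuvian → Furongian → Guadalupian → Paleocene → Eocene → Miocene → Pleistocene; total span 538.7883 Myr; longest is Eocene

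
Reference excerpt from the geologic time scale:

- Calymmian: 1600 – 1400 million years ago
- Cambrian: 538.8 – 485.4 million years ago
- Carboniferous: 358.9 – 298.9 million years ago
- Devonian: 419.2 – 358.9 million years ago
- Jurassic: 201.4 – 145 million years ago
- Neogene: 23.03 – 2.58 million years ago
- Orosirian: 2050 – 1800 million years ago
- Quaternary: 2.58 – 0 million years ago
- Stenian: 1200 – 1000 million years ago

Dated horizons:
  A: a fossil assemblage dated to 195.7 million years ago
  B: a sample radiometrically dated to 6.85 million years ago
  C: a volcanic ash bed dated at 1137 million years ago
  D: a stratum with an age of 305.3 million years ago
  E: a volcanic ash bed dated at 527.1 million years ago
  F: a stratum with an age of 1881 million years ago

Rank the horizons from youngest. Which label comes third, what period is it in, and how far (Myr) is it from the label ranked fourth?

Sorted youngest-first by Ma: B (6.85), A (195.7), D (305.3), E (527.1), C (1137), F (1881).
The third youngest is D at 305.3 Ma, which lies in 358.9–298.9 Ma: the Carboniferous.
The fourth youngest is E at 527.1 Ma; separation = |305.3 − 527.1| = 221.8 Myr.

D, in the Carboniferous; 221.8 million years to E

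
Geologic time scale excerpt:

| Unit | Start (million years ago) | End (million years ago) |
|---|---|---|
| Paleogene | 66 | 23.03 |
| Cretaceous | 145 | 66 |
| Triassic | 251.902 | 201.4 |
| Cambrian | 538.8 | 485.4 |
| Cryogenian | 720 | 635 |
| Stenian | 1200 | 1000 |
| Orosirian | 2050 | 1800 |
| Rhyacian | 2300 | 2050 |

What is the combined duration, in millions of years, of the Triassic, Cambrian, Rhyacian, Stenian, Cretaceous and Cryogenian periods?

717.902 million years

Each duration: Triassic = 50.502; Cambrian = 53.4; Rhyacian = 250; Stenian = 200; Cretaceous = 79; Cryogenian = 85.
Sum: 50.502 + 53.4 + 250 + 200 + 79 + 85 = 717.902 Myr.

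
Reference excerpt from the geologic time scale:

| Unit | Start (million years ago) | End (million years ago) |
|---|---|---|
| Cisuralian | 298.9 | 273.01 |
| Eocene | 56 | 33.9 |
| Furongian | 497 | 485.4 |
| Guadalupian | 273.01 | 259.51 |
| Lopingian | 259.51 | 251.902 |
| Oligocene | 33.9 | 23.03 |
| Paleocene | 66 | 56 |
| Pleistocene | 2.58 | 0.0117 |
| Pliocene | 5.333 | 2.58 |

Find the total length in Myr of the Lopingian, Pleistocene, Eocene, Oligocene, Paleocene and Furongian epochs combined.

64.7463 million years

Duration is start − end for each: (259.51 − 251.902) + (2.58 − 0.0117) + (56 − 33.9) + (33.9 − 23.03) + (66 − 56) + (497 − 485.4).
That is 7.608 + 2.5683 + 22.1 + 10.87 + 10 + 11.6, which totals 64.7463 million years.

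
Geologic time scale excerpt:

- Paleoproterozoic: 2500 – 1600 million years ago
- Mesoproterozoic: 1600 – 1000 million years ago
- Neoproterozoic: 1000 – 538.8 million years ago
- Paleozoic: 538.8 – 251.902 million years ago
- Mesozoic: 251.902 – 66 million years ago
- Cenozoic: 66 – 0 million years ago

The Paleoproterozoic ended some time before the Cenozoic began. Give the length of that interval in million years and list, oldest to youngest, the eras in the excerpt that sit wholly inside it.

1534 million years; Mesoproterozoic, Neoproterozoic, Paleozoic, Mesozoic

End of Paleoproterozoic = 1600 Ma; start of Cenozoic = 66 Ma.
Gap = 1600 − 66 = 1534 Myr.
Eras wholly inside 1600–66 Ma: Mesoproterozoic (1600–1000), Neoproterozoic (1000–538.8), Paleozoic (538.8–251.902), Mesozoic (251.902–66).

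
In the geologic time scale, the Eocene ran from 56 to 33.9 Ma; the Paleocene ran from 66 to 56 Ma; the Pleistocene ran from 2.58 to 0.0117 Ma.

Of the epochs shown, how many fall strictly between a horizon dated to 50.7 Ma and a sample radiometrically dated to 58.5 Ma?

Checking each listed span, none has both start < 58.5 Ma and end > 50.7 Ma — every epoch straddles one of the two dates or lies outside them — so the count is 0.

0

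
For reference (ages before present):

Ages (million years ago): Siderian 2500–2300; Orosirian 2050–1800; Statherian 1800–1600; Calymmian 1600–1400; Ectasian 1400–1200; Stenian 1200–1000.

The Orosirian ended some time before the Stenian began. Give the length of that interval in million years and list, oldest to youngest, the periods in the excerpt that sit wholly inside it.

The Orosirian closes at 1800 Ma and the Stenian opens at 1200 Ma, so the interval is 1800 − 1200 = 600 Myr.
A period fits inside if it starts at or after 1800 Ma and ends at or before 1200 Ma; oldest first that gives Statherian, Calymmian, Ectasian.

600 million years; Statherian, Calymmian, Ectasian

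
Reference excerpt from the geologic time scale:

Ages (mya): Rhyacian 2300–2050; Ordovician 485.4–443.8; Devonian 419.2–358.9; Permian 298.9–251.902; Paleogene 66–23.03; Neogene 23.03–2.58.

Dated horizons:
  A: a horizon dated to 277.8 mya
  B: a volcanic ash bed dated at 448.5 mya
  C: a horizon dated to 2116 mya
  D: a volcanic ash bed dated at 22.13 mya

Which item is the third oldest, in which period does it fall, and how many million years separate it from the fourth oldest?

A, in the Permian; 255.67 million years to D

Larger Ma means older, so oldest first: C 2116 > B 448.5 > A 277.8 > D 22.13.
Counting 3 along gives A (277.8 Ma); the excerpt puts that inside the Permian, 298.9–251.902 Ma.
Next in line is D (22.13 Ma), and 277.8 − 22.13 = 255.67 Myr.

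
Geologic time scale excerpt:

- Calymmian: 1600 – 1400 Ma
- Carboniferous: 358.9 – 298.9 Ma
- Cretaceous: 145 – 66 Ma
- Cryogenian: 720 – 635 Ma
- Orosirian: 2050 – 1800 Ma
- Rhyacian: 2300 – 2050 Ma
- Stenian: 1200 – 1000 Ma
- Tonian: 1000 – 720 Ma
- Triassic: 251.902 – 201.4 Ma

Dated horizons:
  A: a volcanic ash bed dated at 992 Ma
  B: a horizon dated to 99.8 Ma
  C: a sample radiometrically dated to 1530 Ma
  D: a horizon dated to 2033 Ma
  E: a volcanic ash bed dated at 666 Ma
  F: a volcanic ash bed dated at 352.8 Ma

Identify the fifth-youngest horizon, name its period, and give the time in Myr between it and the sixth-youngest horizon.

Sorted youngest-first by Ma: B (99.8), F (352.8), E (666), A (992), C (1530), D (2033).
The fifth youngest is C at 1530 Ma, which lies in 1600–1400 Ma: the Calymmian.
The sixth youngest is D at 2033 Ma; separation = |1530 − 2033| = 503 Myr.

C, in the Calymmian; 503 million years to D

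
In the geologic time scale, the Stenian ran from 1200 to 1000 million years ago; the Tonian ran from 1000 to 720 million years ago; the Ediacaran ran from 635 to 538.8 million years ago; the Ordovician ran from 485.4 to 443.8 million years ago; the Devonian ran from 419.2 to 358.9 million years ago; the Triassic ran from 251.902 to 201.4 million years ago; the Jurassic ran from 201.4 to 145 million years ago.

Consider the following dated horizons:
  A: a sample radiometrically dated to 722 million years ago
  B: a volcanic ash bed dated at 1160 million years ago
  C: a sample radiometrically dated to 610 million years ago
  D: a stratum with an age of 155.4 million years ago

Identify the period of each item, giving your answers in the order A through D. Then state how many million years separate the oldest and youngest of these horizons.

Match each age against the start–end ranges in the excerpt: A = 722 Ma → Tonian (1000–720); B = 1160 Ma → Stenian (1200–1000); C = 610 Ma → Ediacaran (635–538.8); D = 155.4 Ma → Jurassic (201.4–145).
The largest age is 1160 Ma and the smallest is 155.4 Ma; their difference is 1004.6 Myr.

A — Tonian; B — Stenian; C — Ediacaran; D — Jurassic; span 1004.6 million years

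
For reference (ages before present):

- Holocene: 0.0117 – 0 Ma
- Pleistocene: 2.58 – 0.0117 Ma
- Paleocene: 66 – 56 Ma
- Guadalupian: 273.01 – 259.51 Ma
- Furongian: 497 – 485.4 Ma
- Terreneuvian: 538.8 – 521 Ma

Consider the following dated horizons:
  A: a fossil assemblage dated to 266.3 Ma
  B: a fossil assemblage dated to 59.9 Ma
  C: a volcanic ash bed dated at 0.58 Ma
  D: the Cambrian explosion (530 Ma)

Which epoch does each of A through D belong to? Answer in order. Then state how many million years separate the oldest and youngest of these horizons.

A — Guadalupian; B — Paleocene; C — Pleistocene; D — Terreneuvian; span 529.42 million years

A: 266.3 Ma lies in 273.01–259.51 Ma, so Guadalupian.
B: 59.9 Ma lies in 66–56 Ma, so Paleocene.
C: 0.58 Ma lies in 2.58–0.0117 Ma, so Pleistocene.
D: 530 Ma lies in 538.8–521 Ma, so Terreneuvian.
Oldest = 530 Ma, youngest = 0.58 Ma → span 529.42 Myr.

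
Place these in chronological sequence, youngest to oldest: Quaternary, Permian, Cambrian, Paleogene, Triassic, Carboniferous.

Era membership (oldest first within each) — Paleozoic: Cambrian, Carboniferous, Permian; Mesozoic: Triassic; Cenozoic: Paleogene, Quaternary. Paleozoic precedes Mesozoic, which precedes Cenozoic. Concatenating the groups in that era order and then reversing gives youngest to oldest.

Quaternary → Paleogene → Triassic → Permian → Carboniferous → Cambrian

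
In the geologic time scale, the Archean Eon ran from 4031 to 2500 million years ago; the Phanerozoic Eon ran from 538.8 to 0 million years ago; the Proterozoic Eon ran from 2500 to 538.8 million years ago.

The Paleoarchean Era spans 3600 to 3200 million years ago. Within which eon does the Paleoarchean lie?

The Paleoarchean (3600–3200 Ma) lies entirely within 4031–2500 Ma, the Archean Eon.

Archean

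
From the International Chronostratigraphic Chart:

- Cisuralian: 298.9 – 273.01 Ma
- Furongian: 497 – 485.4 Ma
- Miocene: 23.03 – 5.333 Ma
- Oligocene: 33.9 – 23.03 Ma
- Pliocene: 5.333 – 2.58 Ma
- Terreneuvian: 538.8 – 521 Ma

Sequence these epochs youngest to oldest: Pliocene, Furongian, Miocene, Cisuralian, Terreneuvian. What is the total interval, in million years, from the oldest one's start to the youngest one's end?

Start ages (Ma): Terreneuvian 538.8, Furongian 497, Cisuralian 298.9, Miocene 23.03, Pliocene 5.333.
Ordered youngest to oldest: Pliocene, Miocene, Cisuralian, Furongian, Terreneuvian.
Span = 538.8 − 2.58 = 536.22 Myr.

Pliocene → Miocene → Cisuralian → Furongian → Terreneuvian; total span 536.22 Myr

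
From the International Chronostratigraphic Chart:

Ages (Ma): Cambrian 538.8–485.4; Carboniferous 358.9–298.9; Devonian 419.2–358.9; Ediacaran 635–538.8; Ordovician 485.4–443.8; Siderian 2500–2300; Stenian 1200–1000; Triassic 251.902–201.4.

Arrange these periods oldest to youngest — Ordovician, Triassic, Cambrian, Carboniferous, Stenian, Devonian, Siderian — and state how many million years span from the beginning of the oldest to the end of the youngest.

Start ages (Ma): Siderian 2500, Stenian 1200, Cambrian 538.8, Ordovician 485.4, Devonian 419.2, Carboniferous 358.9, Triassic 251.902.
Ordered oldest to youngest: Siderian, Stenian, Cambrian, Ordovician, Devonian, Carboniferous, Triassic.
Span = 2500 − 201.4 = 2298.6 Myr.

Siderian, Stenian, Cambrian, Ordovician, Devonian, Carboniferous, Triassic; total span 2298.6 Myr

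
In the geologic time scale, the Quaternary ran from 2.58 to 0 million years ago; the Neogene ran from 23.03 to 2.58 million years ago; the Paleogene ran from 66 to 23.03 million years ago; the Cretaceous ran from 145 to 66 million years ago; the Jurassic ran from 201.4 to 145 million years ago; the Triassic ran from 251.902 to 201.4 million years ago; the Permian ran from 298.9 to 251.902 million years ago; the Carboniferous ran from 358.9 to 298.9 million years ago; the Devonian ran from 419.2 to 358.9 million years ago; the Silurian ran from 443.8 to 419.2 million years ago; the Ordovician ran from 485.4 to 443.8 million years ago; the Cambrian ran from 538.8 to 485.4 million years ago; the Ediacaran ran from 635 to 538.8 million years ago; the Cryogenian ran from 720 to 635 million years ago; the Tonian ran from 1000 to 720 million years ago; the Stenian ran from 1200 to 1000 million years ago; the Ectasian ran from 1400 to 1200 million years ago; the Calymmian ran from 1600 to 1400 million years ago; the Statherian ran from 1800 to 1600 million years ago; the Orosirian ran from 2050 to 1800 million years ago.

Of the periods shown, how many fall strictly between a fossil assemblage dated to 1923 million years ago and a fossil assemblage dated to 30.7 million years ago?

16

The older date is 1923 Ma and the younger is 30.7 Ma.
Periods with start < 1923 and end > 30.7 Ma: Statherian (1800–1600), Calymmian (1600–1400), Ectasian (1400–1200), Stenian (1200–1000), Tonian (1000–720), Cryogenian (720–635), Ediacaran (635–538.8), Cambrian (538.8–485.4), Ordovician (485.4–443.8), Silurian (443.8–419.2), Devonian (419.2–358.9), Carboniferous (358.9–298.9), Permian (298.9–251.902), Triassic (251.902–201.4), Jurassic (201.4–145), Cretaceous (145–66).
That is 16 complete periods.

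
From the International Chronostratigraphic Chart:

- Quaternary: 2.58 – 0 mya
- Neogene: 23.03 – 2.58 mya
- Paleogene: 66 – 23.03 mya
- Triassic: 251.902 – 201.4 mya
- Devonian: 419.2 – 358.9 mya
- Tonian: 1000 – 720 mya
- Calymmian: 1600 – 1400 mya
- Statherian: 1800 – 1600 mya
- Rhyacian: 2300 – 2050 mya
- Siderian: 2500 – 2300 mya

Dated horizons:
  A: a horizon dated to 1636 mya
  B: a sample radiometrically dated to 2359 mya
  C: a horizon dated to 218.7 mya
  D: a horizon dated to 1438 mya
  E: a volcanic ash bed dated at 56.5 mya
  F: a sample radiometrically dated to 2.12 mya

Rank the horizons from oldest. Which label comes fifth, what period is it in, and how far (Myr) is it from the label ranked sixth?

E, in the Paleogene; 54.38 million years to F

Larger Ma means older, so oldest first: B 2359 > A 1636 > D 1438 > C 218.7 > E 56.5 > F 2.12.
Counting 5 along gives E (56.5 Ma); the excerpt puts that inside the Paleogene, 66–23.03 Ma.
Next in line is F (2.12 Ma), and 56.5 − 2.12 = 54.38 Myr.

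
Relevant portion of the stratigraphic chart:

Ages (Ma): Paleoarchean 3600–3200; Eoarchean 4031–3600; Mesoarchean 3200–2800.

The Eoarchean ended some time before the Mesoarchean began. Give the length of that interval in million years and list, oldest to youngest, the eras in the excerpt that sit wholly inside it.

End of Eoarchean = 3600 Ma; start of Mesoarchean = 3200 Ma.
Gap = 3600 − 3200 = 400 Myr.
Eras wholly inside 3600–3200 Ma: Paleoarchean (3600–3200).

400 million years; Paleoarchean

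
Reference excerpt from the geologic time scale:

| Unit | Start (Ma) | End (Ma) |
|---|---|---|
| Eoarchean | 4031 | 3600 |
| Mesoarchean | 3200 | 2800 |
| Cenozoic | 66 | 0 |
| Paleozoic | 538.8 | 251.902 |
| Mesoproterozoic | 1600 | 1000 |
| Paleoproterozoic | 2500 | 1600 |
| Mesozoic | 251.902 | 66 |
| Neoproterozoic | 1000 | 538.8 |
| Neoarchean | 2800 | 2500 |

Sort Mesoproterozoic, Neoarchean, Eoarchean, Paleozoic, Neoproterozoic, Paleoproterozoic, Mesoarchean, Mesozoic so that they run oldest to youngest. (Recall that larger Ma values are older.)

Eoarchean, then Mesoarchean, then Neoarchean, then Paleoproterozoic, then Mesoproterozoic, then Neoproterozoic, then Paleozoic, then Mesozoic

Read off each span (Ma): Mesoproterozoic 1600–1000; Neoarchean 2800–2500; Eoarchean 4031–3600; Paleozoic 538.8–251.902; Neoproterozoic 1000–538.8; Paleoproterozoic 2500–1600; Mesoarchean 3200–2800; Mesozoic 251.902–66.
Larger Ma is older, so oldest→youngest is Eoarchean, Mesoarchean, Neoarchean, Paleoproterozoic, Mesoproterozoic, Neoproterozoic, Paleozoic, Mesozoic.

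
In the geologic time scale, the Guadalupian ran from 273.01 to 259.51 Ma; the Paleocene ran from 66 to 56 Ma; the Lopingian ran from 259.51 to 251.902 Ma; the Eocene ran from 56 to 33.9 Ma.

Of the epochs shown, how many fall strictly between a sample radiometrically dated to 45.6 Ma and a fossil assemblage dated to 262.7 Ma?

2

The older date is 262.7 Ma and the younger is 45.6 Ma.
Epochs with start < 262.7 and end > 45.6 Ma: Lopingian (259.51–251.902), Paleocene (66–56).
That is 2 complete epochs.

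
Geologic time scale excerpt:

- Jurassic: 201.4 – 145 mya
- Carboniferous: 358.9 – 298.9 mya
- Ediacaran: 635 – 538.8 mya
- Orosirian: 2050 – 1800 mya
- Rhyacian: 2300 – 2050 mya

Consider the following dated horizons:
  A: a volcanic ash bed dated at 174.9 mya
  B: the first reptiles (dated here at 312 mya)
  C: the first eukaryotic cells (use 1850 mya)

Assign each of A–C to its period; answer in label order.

A — Jurassic; B — Carboniferous; C — Orosirian

Match each age against the start–end ranges in the excerpt: A = 174.9 Ma → Jurassic (201.4–145); B = 312 Ma → Carboniferous (358.9–298.9); C = 1850 Ma → Orosirian (2050–1800).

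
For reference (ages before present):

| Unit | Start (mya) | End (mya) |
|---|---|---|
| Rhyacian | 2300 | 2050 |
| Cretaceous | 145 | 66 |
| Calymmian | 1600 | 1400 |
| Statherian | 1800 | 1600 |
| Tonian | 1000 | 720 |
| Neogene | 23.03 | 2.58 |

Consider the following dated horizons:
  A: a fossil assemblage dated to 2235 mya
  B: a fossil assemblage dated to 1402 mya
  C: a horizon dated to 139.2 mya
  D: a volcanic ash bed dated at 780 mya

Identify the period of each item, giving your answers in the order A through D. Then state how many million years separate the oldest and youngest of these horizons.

A: 2235 Ma lies in 2300–2050 Ma, so Rhyacian.
B: 1402 Ma lies in 1600–1400 Ma, so Calymmian.
C: 139.2 Ma lies in 145–66 Ma, so Cretaceous.
D: 780 Ma lies in 1000–720 Ma, so Tonian.
Oldest = 2235 Ma, youngest = 139.2 Ma → span 2095.8 Myr.

A — Rhyacian; B — Calymmian; C — Cretaceous; D — Tonian; span 2095.8 million years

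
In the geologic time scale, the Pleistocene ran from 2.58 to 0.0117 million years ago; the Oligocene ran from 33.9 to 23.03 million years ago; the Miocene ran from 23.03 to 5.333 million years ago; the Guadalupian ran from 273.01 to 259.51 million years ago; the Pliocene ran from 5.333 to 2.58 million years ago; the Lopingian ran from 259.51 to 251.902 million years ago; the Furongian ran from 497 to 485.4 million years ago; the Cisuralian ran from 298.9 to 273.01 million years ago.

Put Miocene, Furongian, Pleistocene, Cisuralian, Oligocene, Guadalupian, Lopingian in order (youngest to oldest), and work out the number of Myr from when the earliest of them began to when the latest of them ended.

Start ages (Ma): Furongian 497, Cisuralian 298.9, Guadalupian 273.01, Lopingian 259.51, Oligocene 33.9, Miocene 23.03, Pleistocene 2.58.
Ordered youngest to oldest: Pleistocene, Miocene, Oligocene, Lopingian, Guadalupian, Cisuralian, Furongian.
Span = 497 − 0.0117 = 496.9883 Myr.

Pleistocene, Miocene, Oligocene, Lopingian, Guadalupian, Cisuralian, Furongian; total span 496.9883 Myr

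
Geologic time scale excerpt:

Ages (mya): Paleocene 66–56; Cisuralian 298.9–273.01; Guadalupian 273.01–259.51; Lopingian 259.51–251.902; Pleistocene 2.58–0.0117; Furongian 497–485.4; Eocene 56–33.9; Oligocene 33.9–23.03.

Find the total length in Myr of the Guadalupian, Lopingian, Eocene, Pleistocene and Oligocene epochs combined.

Each duration: Guadalupian = 13.5; Lopingian = 7.608; Eocene = 22.1; Pleistocene = 2.5683; Oligocene = 10.87.
Sum: 13.5 + 7.608 + 22.1 + 2.5683 + 10.87 = 56.6463 Myr.

56.6463 million years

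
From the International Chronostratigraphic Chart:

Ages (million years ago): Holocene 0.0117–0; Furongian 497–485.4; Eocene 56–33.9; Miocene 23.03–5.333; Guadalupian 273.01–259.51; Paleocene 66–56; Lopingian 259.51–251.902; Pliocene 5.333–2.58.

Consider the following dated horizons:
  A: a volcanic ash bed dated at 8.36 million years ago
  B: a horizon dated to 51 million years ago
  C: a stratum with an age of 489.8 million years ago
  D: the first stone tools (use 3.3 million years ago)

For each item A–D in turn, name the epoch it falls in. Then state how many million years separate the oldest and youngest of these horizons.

A — Miocene; B — Eocene; C — Furongian; D — Pliocene; span 486.5 million years

A: 8.36 Ma lies in 23.03–5.333 Ma, so Miocene.
B: 51 Ma lies in 56–33.9 Ma, so Eocene.
C: 489.8 Ma lies in 497–485.4 Ma, so Furongian.
D: 3.3 Ma lies in 5.333–2.58 Ma, so Pliocene.
Oldest = 489.8 Ma, youngest = 3.3 Ma → span 486.5 Myr.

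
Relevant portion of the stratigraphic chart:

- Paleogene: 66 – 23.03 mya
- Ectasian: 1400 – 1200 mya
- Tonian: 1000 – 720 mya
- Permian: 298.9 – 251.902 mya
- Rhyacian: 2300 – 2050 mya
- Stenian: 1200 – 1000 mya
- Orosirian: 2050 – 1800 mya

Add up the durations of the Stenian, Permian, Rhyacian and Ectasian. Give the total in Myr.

Each duration: Stenian = 200; Permian = 46.998; Rhyacian = 250; Ectasian = 200.
Sum: 200 + 46.998 + 250 + 200 = 696.998 Myr.

696.998 million years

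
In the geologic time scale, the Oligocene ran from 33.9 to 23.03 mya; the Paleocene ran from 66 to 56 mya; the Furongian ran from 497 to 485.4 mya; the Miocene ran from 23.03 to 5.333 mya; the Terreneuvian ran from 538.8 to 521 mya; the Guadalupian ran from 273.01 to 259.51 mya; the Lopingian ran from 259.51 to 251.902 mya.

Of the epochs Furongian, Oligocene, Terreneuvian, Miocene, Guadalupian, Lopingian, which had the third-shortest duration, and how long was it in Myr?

Furongian, 11.6 million years

Start − end for each: Furongian 497 − 485.4 = 11.6; Oligocene 33.9 − 23.03 = 10.87; Terreneuvian 538.8 − 521 = 17.8; Miocene 23.03 − 5.333 = 17.697; Guadalupian 273.01 − 259.51 = 13.5; Lopingian 259.51 − 251.902 = 7.608.
Ranking these from shortest: Lopingian < Oligocene < Furongian < Guadalupian < Miocene < Terreneuvian.
Position 3 in that ranking is Furongian, which lasted 11.6 Myr.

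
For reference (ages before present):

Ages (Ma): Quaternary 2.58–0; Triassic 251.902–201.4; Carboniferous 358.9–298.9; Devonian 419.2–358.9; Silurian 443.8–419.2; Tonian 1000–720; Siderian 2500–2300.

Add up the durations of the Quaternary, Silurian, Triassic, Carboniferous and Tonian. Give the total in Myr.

Each duration: Quaternary = 2.58; Silurian = 24.6; Triassic = 50.502; Carboniferous = 60; Tonian = 280.
Sum: 2.58 + 24.6 + 50.502 + 60 + 280 = 417.682 Myr.

417.682 million years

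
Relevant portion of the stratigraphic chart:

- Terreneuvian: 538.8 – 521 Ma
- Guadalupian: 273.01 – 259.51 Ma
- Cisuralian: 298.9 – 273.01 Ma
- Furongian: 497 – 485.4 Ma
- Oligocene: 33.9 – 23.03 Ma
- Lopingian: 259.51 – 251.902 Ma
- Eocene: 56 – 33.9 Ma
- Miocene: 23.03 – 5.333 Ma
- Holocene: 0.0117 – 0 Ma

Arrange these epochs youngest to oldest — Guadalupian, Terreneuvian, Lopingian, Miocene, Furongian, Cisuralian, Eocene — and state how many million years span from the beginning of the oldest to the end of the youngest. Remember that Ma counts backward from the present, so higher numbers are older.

Miocene, Eocene, Lopingian, Guadalupian, Cisuralian, Furongian, Terreneuvian; total span 533.467 Myr

From the excerpt: Guadalupian 273.01–259.51; Terreneuvian 538.8–521; Lopingian 259.51–251.902; Miocene 23.03–5.333; Furongian 497–485.4; Cisuralian 298.9–273.01; Eocene 56–33.9 (Ma).
Larger Ma is earlier, so the oldest is Terreneuvian and the youngest is Miocene; youngest to oldest: Miocene, Eocene, Lopingian, Guadalupian, Cisuralian, Furongian, Terreneuvian.
Oldest start 538.8 minus youngest end 5.333 gives 533.467 Myr overall.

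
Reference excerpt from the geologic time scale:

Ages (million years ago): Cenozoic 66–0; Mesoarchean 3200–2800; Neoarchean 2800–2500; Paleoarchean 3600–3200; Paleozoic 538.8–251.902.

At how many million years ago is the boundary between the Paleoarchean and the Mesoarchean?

3200 million years ago

The Paleoarchean ends and the Mesoarchean begins at 3200 million years ago.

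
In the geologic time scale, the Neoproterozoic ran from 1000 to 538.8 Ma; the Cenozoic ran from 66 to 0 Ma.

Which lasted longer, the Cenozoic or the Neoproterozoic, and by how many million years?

Neoproterozoic, by 395.2 million years

Cenozoic: 66 − 0 = 66 Myr.
Neoproterozoic: 1000 − 538.8 = 461.2 Myr.
Difference: 461.2 − 66 = 395.2 Myr, so the Neoproterozoic was longer.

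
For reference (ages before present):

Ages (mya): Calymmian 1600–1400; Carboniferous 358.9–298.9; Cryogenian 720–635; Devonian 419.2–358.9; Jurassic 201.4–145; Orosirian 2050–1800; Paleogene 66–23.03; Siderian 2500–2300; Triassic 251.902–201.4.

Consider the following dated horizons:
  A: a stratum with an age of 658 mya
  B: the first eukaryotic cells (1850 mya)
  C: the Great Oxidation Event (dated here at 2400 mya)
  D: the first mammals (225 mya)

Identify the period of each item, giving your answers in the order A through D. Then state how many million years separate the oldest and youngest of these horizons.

Match each age against the start–end ranges in the excerpt: A = 658 Ma → Cryogenian (720–635); B = 1850 Ma → Orosirian (2050–1800); C = 2400 Ma → Siderian (2500–2300); D = 225 Ma → Triassic (251.902–201.4).
The largest age is 2400 Ma and the smallest is 225 Ma; their difference is 2175 Myr.

A — Cryogenian; B — Orosirian; C — Siderian; D — Triassic; span 2175 million years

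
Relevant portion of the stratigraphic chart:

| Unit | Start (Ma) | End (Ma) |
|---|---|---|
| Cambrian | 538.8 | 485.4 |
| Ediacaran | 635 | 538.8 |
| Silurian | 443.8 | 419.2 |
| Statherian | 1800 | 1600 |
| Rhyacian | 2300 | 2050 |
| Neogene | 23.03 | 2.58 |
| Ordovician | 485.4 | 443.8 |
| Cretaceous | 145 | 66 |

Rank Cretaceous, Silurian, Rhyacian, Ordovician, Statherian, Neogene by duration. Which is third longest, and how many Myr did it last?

Cretaceous, 79 million years

Durations: Cretaceous 79; Silurian 24.6; Rhyacian 250; Ordovician 41.6; Statherian 200; Neogene 20.45 Myr.
Sorted longest-first: Rhyacian (250), Statherian (200), Cretaceous (79), Ordovician (41.6), Silurian (24.6), Neogene (20.45).
The third longest is Cretaceous at 79 Myr.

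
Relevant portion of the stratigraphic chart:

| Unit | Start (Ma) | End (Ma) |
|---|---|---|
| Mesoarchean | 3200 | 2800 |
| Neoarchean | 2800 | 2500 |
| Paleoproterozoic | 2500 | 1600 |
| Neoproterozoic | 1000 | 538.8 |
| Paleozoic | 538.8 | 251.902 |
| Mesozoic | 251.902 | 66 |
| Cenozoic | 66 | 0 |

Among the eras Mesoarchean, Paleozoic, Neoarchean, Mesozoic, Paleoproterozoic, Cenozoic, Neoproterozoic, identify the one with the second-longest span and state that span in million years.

Durations: Mesoarchean 400; Paleozoic 286.898; Neoarchean 300; Mesozoic 185.902; Paleoproterozoic 900; Cenozoic 66; Neoproterozoic 461.2 Myr.
Sorted longest-first: Paleoproterozoic (900), Neoproterozoic (461.2), Mesoarchean (400), Neoarchean (300), Paleozoic (286.898), Mesozoic (185.902), Cenozoic (66).
The second longest is Neoproterozoic at 461.2 Myr.

Neoproterozoic, 461.2 million years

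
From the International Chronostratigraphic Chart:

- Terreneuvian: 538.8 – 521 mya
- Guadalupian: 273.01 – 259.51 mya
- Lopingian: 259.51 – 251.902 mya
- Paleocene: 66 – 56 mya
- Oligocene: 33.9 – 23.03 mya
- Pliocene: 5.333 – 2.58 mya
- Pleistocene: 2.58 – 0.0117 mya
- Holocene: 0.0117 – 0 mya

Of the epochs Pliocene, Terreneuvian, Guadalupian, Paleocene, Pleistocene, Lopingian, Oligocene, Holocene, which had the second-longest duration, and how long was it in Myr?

Guadalupian, 13.5 million years

Start − end for each: Pliocene 5.333 − 2.58 = 2.753; Terreneuvian 538.8 − 521 = 17.8; Guadalupian 273.01 − 259.51 = 13.5; Paleocene 66 − 56 = 10; Pleistocene 2.58 − 0.0117 = 2.5683; Lopingian 259.51 − 251.902 = 7.608; Oligocene 33.9 − 23.03 = 10.87; Holocene 0.0117 − 0 = 0.0117.
Ranking these from longest: Terreneuvian > Guadalupian > Oligocene > Paleocene > Lopingian > Pliocene > Pleistocene > Holocene.
Position 2 in that ranking is Guadalupian, which lasted 13.5 Myr.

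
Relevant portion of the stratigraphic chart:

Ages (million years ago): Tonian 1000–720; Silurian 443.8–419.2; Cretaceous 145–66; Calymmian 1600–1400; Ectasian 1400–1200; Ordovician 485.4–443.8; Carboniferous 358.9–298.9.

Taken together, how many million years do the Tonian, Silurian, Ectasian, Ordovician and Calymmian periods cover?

746.2 million years

Duration is start − end for each: (1000 − 720) + (443.8 − 419.2) + (1400 − 1200) + (485.4 − 443.8) + (1600 − 1400).
That is 280 + 24.6 + 200 + 41.6 + 200, which totals 746.2 million years.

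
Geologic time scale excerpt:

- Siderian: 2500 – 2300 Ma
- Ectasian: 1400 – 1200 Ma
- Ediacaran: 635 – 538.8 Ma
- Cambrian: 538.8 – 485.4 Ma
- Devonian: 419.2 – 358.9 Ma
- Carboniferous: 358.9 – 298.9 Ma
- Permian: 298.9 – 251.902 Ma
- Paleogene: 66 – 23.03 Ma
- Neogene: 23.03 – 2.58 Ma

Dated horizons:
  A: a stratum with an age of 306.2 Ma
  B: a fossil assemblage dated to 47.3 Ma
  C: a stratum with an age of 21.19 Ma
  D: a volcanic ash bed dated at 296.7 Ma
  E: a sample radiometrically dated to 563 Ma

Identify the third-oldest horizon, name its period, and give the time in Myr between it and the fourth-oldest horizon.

D, in the Permian; 249.4 million years to B

Sorted oldest-first by Ma: E (563), A (306.2), D (296.7), B (47.3), C (21.19).
The third oldest is D at 296.7 Ma, which lies in 298.9–251.902 Ma: the Permian.
The fourth oldest is B at 47.3 Ma; separation = |296.7 − 47.3| = 249.4 Myr.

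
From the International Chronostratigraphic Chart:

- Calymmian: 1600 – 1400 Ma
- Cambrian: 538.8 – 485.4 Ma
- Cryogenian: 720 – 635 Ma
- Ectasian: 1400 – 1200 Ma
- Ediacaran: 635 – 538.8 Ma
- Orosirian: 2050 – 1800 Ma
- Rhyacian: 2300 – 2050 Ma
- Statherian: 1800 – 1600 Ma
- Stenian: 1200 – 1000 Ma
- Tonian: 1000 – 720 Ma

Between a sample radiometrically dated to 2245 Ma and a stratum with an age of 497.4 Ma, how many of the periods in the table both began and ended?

8

2245 Ma sits inside the Rhyacian (2300–2050) and 497.4 Ma inside the Cambrian (538.8–485.4); neither of those is wholly between the two dates.
The listed periods lying completely between them are Orosirian, Statherian, Calymmian, Ectasian, Stenian, Tonian, Cryogenian, Ediacaran — 8 in all.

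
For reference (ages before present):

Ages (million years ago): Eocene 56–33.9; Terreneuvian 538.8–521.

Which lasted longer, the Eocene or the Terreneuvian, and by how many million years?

Eocene: 56 − 33.9 = 22.1 Myr.
Terreneuvian: 538.8 − 521 = 17.8 Myr.
Difference: 22.1 − 17.8 = 4.3 Myr, so the Eocene was longer.

Eocene, by 4.3 million years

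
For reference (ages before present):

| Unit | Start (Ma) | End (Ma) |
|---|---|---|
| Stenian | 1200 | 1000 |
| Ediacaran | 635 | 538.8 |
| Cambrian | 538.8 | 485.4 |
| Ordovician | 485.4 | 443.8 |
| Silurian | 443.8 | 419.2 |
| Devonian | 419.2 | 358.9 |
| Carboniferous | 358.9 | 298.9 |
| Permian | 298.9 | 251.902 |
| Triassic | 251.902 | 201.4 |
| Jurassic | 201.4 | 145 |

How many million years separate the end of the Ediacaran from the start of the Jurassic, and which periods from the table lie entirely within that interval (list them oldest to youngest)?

337.4 million years; Cambrian, Ordovician, Silurian, Devonian, Carboniferous, Permian, Triassic

The Ediacaran closes at 538.8 Ma and the Jurassic opens at 201.4 Ma, so the interval is 538.8 − 201.4 = 337.4 Myr.
A period fits inside if it starts at or after 538.8 Ma and ends at or before 201.4 Ma; oldest first that gives Cambrian, Ordovician, Silurian, Devonian, Carboniferous, Permian, Triassic.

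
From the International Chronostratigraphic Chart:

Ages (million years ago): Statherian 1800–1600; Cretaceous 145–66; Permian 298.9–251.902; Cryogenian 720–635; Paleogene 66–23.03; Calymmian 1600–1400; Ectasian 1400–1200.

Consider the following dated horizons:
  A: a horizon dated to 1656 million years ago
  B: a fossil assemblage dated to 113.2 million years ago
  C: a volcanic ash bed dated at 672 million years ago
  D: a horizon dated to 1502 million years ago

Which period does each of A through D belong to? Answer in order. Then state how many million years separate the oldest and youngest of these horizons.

A — Statherian; B — Cretaceous; C — Cryogenian; D — Calymmian; span 1542.8 million years

Match each age against the start–end ranges in the excerpt: A = 1656 Ma → Statherian (1800–1600); B = 113.2 Ma → Cretaceous (145–66); C = 672 Ma → Cryogenian (720–635); D = 1502 Ma → Calymmian (1600–1400).
The largest age is 1656 Ma and the smallest is 113.2 Ma; their difference is 1542.8 Myr.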